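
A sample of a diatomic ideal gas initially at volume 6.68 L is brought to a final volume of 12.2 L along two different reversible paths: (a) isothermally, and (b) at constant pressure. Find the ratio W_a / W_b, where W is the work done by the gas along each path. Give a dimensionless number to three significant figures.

W_a / W_b ≈ 0.729

Path (a) isothermal: W = P₁V₁ ln(V₂/V₁) → W_a/(P₁V₁) = 0.6023.
Path (b) isobaric: W = P₁(V₂ − V₁) → W_b/(P₁V₁) = 0.8263.
W_a / W_b = 0.6023 / 0.8263 = 0.7289.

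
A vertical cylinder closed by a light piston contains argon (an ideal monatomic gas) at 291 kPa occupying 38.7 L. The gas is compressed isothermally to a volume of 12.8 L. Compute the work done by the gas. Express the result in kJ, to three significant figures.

W ≈ -12.5 kJ

Isothermal: W = nRT ln(V₂/V₁) = P₁V₁ ln(V₂/V₁).
P₁V₁ = (291 kPa)(38.7 L) = 11262 J.
W = 11262 × ln(12.8/38.7) = 11262 × -1.106
W_by_gas = -12460 J.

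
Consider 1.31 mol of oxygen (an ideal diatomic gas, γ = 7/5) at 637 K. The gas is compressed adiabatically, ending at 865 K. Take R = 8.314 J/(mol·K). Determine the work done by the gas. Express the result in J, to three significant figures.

Adiabatic ⇒ Q = 0, so W_by = −ΔU = nCᵥ(T₁ − T₂).
Cᵥ = 5R/2 = 20.79 J/(mol·K).
W = (1.31)(20.79)(637 − 865) = -6208 J.

W ≈ -6210 J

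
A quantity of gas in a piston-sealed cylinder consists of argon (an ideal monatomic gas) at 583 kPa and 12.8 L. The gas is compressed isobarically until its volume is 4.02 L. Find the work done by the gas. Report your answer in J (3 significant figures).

Isobaric: W = P ΔV.
W = (583 kPa)(4.02 − 12.8 L) = (583)(-8.78) = -5119 J.

W ≈ -5120 J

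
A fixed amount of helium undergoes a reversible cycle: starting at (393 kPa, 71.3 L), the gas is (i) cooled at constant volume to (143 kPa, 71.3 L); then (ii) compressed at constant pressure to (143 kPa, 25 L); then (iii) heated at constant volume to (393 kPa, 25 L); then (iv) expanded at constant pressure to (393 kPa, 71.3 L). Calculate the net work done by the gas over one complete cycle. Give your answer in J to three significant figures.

Constant-volume legs do no work.
W(ii) = (143)(25 − 71.3) = -6621 J; W(iv) = (393)(71.3 − 25) = 18196 J.
W_net = -6621 + 18196 = 11575 J (the clockwise enclosed area).

W_net ≈ 11600 J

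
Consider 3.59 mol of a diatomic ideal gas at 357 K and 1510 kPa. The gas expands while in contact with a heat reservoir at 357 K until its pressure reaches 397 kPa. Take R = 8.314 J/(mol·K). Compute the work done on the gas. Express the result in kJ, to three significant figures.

Isothermal process: W = nRT ln(V₂/V₁) = nRT ln(P₁/P₂).
W = (3.59)(8.314)(357) × ln(1510/397)
  = 10655 × ln(3.804) = 10655 × 1.336
W_by_gas = 14235 J; work on gas = −W_by = -14235 J.

W ≈ -14.2 kJ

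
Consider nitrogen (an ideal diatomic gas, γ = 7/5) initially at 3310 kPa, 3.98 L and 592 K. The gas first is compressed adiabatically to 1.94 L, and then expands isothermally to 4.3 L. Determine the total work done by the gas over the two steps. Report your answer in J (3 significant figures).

W_total ≈ 3010 J

Step 1 (adiabatic): W = (P₁V₁ − P₂V₂)/(γ−1) = (13174 − 17561)/0.4 = -10967 J.
After step 1: P = 9052 kPa, V = 1.94 L, T = 789.1 K.
Step 2 (isothermal): W = P₁V₁ ln(V₂/V₁) = (17561) ln(4.3/1.94) = 13977 J.
W_total = -10967 + 13977 = 3010 J.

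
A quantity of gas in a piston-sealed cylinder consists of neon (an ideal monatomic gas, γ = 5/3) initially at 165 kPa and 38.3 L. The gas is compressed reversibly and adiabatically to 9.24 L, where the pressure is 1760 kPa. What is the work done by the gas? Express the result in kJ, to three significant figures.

Adiabatic: W = (P₁V₁ − P₂V₂)/(γ − 1) with γ = 5/3.
P₁V₁ = 6319 J, P₂V₂ = 16262 J.
W = (6319 − 16262) / 0.6667 = -14914 J.

W ≈ -14.9 kJ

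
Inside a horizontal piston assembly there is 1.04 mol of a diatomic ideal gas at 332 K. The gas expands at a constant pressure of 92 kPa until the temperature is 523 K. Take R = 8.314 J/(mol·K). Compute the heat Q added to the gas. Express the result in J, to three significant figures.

Isobaric: W = nRΔT = (1.04)(8.314)(191) = 1651 J.
ΔU = nCᵥΔT with Cᵥ = 5R/2: ΔU = (1.04)(20.79)(191) = 4129 J.
Q = ΔU + W = 4129 + 1651 = 5780 J.

Q ≈ 5780 J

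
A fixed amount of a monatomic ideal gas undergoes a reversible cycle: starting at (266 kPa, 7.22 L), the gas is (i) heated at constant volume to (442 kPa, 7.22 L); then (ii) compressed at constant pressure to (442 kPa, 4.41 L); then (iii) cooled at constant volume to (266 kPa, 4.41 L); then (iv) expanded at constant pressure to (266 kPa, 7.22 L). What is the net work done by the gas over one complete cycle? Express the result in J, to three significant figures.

W_net ≈ -495 J

Constant-volume legs do no work.
W(ii) = (442)(4.41 − 7.22) = -1242 J; W(iv) = (266)(7.22 − 4.41) = 747.5 J.
W_net = -1242 + 747.5 = -494.6 J (the counter-clockwise enclosed area).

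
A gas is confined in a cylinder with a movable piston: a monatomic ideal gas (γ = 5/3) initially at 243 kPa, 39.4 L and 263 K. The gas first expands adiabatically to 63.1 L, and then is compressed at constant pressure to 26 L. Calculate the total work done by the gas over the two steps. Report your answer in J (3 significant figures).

Step 1 (adiabatic): W = (P₁V₁ − P₂V₂)/(γ−1) = (9574 − 6994)/0.667 = 3870 J.
After step 1: P = 110.8 kPa, V = 63.1 L, T = 192.1 K.
Step 2 (isobaric): W = PΔV = (110.8 kPa)(26 − 63.1 L) = -4112 J.
W_total = 3870 − 4112 = -242.6 J.

W_total ≈ -243 J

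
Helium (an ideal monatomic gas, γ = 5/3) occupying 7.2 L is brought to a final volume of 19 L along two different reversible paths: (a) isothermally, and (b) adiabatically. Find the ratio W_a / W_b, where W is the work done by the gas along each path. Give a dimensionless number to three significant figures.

W_a / W_b ≈ 1.36

Path (a) isothermal: W = P₁V₁ ln(V₂/V₁) → W_a/(P₁V₁) = 0.9704.
Path (b) adiabatic: W = P₁V₁(1 − (V₁/V₂)^(γ−1))/(γ−1) → W_b/(P₁V₁) = 0.7145.
W_a / W_b = 0.9704 / 0.7145 = 1.358.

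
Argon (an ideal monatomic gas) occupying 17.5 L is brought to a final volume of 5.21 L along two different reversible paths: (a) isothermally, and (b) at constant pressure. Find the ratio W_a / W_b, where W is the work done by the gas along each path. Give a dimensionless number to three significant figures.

W_a / W_b ≈ 1.73

Path (a) isothermal: W = P₁V₁ ln(V₂/V₁) → W_a/(P₁V₁) = -1.212.
Path (b) isobaric: W = P₁(V₂ − V₁) → W_b/(P₁V₁) = -0.7023.
W_a / W_b = -1.212 / -0.7023 = 1.725.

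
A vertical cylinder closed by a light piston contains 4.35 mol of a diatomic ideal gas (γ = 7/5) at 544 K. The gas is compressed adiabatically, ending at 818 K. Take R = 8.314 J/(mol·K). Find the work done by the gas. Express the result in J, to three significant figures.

W ≈ -24800 J

Adiabatic ⇒ Q = 0, so W_by = −ΔU = nCᵥ(T₁ − T₂).
Cᵥ = 5R/2 = 20.79 J/(mol·K).
W = (4.35)(20.79)(544 − 818) = -24774 J.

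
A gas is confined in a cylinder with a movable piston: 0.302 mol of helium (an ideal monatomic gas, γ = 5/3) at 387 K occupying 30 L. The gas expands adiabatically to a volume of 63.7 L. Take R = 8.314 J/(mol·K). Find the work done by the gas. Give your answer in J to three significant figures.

Adiabatic: TV^(γ−1) = const with γ = 5/3.
T₂ = T₁ (V₁/V₂)^(γ−1) = 387 × (30/63.7)^0.667 = 387 × 0.6053 = 234.3 K.
W_by = nCᵥ(T₁ − T₂) = (0.302)(12.47)(387 − 234.3) = 575.3 J.

W ≈ 575 J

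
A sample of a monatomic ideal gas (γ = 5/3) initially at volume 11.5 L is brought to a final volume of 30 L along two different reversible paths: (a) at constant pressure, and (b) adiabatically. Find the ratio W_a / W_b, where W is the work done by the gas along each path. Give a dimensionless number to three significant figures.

Path (a) isobaric: W = P₁(V₂ − V₁) → W_a/(P₁V₁) = 1.609.
Path (b) adiabatic: W = P₁V₁(1 − (V₁/V₂)^(γ−1))/(γ−1) → W_b/(P₁V₁) = 0.7085.
W_a / W_b = 1.609 / 0.7085 = 2.271.

W_a / W_b ≈ 2.27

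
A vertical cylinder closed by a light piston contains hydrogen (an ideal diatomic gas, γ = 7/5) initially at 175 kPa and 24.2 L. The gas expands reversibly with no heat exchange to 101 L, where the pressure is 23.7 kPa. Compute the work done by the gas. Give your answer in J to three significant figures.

Adiabatic: W = (P₁V₁ − P₂V₂)/(γ − 1) with γ = 7/5.
P₁V₁ = 4235 J, P₂V₂ = 2394 J.
W = (4235 − 2394) / 0.4 = 4603 J.

W ≈ 4600 J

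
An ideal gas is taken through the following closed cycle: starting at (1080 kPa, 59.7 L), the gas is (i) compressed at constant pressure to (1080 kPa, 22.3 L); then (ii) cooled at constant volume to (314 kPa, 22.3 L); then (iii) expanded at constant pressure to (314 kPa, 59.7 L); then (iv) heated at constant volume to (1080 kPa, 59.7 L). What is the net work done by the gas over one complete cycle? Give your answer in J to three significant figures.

Constant-volume legs do no work.
W(i) = (1080)(22.3 − 59.7) = -40392 J; W(iii) = (314)(59.7 − 22.3) = 11744 J.
W_net = -40392 + 11744 = -28648 J (the counter-clockwise enclosed area).

W_net ≈ -28600 J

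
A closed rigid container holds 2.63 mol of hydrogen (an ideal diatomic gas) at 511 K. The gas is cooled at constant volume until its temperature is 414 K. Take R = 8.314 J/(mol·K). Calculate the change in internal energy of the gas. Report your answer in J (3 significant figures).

Constant volume ⇒ W = 0, so Q = ΔU = nCᵥΔT with Cᵥ = 5R/2 = 20.79 J/(mol·K).
ΔU = (2.63)(20.79)(414 − 511) = -5302 J.

ΔU ≈ -5300 J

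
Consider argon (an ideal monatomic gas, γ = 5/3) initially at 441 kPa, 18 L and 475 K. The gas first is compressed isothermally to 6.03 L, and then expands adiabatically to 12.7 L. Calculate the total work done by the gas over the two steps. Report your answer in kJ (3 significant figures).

Step 1 (isothermal): W = P₁V₁ ln(V₂/V₁) = (7938) ln(6.03/18) = -8681 J.
After step 1: P = 1316 kPa, V = 6.03 L, T = 475 K.
Step 2 (adiabatic): W = (P₁V₁ − P₂V₂)/(γ−1) = (7938 − 4831)/0.667 = 4660 J.
W_total = -8681 + 4660 = -4021 J.

W_total ≈ -4.02 kJ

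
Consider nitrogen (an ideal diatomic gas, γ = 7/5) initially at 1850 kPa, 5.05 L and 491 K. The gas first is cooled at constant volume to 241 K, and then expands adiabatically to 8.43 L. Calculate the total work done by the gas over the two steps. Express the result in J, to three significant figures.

Step 1 (isochoric): W = 0 (constant volume).
After step 1: P = 908 kPa (V unchanged).
Step 2 (adiabatic): W = (P₁V₁ − P₂V₂)/(γ−1) = (4586 − 3736)/0.4 = 2125 J.
W_total = 0 + 2125 = 2125 J.

W_total ≈ 2120 J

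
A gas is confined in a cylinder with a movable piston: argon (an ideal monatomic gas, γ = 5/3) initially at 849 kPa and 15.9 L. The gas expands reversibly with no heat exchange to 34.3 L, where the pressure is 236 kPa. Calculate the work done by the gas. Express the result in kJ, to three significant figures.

W ≈ 8.11 kJ

Adiabatic: W = (P₁V₁ − P₂V₂)/(γ − 1) with γ = 5/3.
P₁V₁ = 13499 J, P₂V₂ = 8095 J.
W = (13499 − 8095) / 0.6667 = 8106 J.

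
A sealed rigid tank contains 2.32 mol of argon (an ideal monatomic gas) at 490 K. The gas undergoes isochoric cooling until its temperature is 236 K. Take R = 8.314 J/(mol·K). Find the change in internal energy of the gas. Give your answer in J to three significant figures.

ΔU ≈ -7350 J

Constant volume ⇒ W = 0, so Q = ΔU = nCᵥΔT with Cᵥ = 3R/2 = 12.47 J/(mol·K).
ΔU = (2.32)(12.47)(236 − 490) = -7349 J.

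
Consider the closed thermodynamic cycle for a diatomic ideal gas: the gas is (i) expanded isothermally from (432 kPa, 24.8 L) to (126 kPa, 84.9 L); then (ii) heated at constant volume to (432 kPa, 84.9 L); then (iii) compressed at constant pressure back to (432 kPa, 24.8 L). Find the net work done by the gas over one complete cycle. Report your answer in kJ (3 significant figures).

W_net ≈ -12.8 kJ

Leg (i): W = PᵢVᵢ ln(V_f/Vᵢ) = (10714) ln(84.9/24.8) = 13184 J.
Leg (ii): W = 0.
Leg (iii): W = PΔV = (432)(24.8 − 84.9) = -25963 J.
W_net = 13184 − 25963 = -12779 J.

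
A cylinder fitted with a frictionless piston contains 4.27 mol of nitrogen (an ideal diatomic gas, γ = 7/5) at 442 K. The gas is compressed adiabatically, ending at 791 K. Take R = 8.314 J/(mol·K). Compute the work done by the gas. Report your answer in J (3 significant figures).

Adiabatic ⇒ Q = 0, so W_by = −ΔU = nCᵥ(T₁ − T₂).
Cᵥ = 5R/2 = 20.79 J/(mol·K).
W = (4.27)(20.79)(442 − 791) = -30974 J.

W ≈ -31000 J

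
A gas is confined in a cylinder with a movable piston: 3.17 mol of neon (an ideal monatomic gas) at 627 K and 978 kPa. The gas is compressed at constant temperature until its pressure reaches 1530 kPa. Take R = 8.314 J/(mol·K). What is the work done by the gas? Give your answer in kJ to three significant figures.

Isothermal process: W = nRT ln(V₂/V₁) = nRT ln(P₁/P₂).
W = (3.17)(8.314)(627) × ln(978/1530)
  = 16525 × ln(0.6392) = 16525 × -0.4475
W_by_gas = -7395 J.

W ≈ -7.40 kJ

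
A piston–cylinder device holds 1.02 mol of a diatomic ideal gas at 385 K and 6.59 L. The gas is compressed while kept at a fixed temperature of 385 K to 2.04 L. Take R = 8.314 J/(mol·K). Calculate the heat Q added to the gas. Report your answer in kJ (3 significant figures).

Q ≈ -3.83 kJ

Isothermal ⇒ ΔU = 0, so Q = W = nRT ln(V₂/V₁).
Q = (1.02)(8.314)(385) ln(2.04/6.59) = 3265 × -1.173 = -3828 J.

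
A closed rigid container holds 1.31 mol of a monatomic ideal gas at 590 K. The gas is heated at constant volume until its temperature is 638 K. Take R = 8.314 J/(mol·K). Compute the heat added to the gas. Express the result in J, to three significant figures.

Constant volume ⇒ W = 0, so Q = ΔU = nCᵥΔT with Cᵥ = 3R/2 = 12.47 J/(mol·K).
ΔU = (1.31)(12.47)(638 − 590) = 784.2 J.

Q ≈ 784 J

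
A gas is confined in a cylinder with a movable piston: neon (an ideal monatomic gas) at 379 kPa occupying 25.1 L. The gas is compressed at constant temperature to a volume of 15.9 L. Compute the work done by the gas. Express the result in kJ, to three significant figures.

Isothermal: W = nRT ln(V₂/V₁) = P₁V₁ ln(V₂/V₁).
P₁V₁ = (379 kPa)(25.1 L) = 9513 J.
W = 9513 × ln(15.9/25.1) = 9513 × -0.4565
W_by_gas = -4343 J.

W ≈ -4.34 kJ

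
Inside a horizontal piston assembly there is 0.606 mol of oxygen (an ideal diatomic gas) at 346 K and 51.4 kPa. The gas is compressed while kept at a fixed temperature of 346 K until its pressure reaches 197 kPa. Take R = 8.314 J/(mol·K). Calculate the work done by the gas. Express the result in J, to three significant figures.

W ≈ -2340 J

Isothermal process: W = nRT ln(V₂/V₁) = nRT ln(P₁/P₂).
W = (0.606)(8.314)(346) × ln(51.4/197)
  = 1743 × ln(0.2609) = 1743 × -1.344
W_by_gas = -2342 J.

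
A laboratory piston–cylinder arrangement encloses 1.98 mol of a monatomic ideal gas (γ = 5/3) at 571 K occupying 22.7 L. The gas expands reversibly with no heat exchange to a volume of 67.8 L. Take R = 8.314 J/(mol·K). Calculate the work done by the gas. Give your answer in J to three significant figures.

Adiabatic: TV^(γ−1) = const with γ = 5/3.
T₂ = T₁ (V₁/V₂)^(γ−1) = 571 × (22.7/67.8)^0.667 = 571 × 0.4822 = 275.3 K.
W_by = nCᵥ(T₁ − T₂) = (1.98)(12.47)(571 − 275.3) = 7301 J.

W ≈ 7300 J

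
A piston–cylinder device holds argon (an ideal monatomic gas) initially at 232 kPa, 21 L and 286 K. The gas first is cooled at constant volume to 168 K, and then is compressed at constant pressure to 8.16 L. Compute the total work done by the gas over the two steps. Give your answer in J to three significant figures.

W_total ≈ -1750 J

Step 1 (isochoric): W = 0 (constant volume).
After step 1: P = 136.3 kPa (V unchanged).
Step 2 (isobaric): W = PΔV = (136.3 kPa)(8.16 − 21 L) = -1750 J.
W_total = 0 − 1750 = -1750 J.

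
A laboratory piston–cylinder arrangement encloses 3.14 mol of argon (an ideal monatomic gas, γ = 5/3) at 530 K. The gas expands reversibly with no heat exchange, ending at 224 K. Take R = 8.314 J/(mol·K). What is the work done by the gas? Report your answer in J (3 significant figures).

W ≈ 12000 J

Adiabatic ⇒ Q = 0, so W_by = −ΔU = nCᵥ(T₁ − T₂).
Cᵥ = 3R/2 = 12.47 J/(mol·K).
W = (3.14)(12.47)(530 − 224) = 11983 J.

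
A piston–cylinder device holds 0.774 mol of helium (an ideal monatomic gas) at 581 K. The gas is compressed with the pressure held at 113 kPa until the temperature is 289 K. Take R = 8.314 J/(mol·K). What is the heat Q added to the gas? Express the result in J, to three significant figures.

Isobaric: W = nRΔT = (0.774)(8.314)(-292) = -1879 J.
ΔU = nCᵥΔT with Cᵥ = 3R/2: ΔU = (0.774)(12.47)(-292) = -2819 J.
Q = ΔU + W = -2819 − 1879 = -4698 J.

Q ≈ -4700 J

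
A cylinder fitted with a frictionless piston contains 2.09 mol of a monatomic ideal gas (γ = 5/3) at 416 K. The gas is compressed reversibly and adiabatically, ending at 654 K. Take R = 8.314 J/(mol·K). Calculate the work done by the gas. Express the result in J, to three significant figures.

W ≈ -6200 J

Adiabatic ⇒ Q = 0, so W_by = −ΔU = nCᵥ(T₁ − T₂).
Cᵥ = 3R/2 = 12.47 J/(mol·K).
W = (2.09)(12.47)(416 − 654) = -6203 J.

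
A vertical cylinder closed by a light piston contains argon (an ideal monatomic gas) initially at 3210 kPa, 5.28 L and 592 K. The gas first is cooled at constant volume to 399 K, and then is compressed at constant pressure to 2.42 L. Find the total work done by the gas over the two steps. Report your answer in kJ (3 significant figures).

Step 1 (isochoric): W = 0 (constant volume).
After step 1: P = 2163 kPa (V unchanged).
Step 2 (isobaric): W = PΔV = (2163 kPa)(2.42 − 5.28 L) = -6188 J.
W_total = 0 − 6188 = -6188 J.

W_total ≈ -6.19 kJ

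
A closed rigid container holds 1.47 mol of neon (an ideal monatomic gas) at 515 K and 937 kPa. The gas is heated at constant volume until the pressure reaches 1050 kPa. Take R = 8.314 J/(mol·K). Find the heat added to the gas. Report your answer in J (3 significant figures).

Constant volume ⇒ W = 0, so Q = ΔU = nCᵥΔT with Cᵥ = 3R/2 = 12.47 J/(mol·K).
At constant V, T₂/T₁ = P₂/P₁ ⇒ ΔT = T₁(P₂/P₁ − 1) = 515·(1050/937 − 1) = 62.11 K.
ΔU = (1.47)(12.47)(62.11) = 1139 J.

Q ≈ 1140 J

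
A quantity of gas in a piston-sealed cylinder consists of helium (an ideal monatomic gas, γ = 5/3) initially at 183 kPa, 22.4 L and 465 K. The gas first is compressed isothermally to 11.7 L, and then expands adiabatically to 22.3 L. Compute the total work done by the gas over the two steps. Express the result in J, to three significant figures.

Step 1 (isothermal): W = P₁V₁ ln(V₂/V₁) = (4099) ln(11.7/22.4) = -2662 J.
After step 1: P = 350.4 kPa, V = 11.7 L, T = 465 K.
Step 2 (adiabatic): W = (P₁V₁ − P₂V₂)/(γ−1) = (4099 − 2667)/0.667 = 2149 J.
W_total = -2662 + 2149 = -513.4 J.

W_total ≈ -513 J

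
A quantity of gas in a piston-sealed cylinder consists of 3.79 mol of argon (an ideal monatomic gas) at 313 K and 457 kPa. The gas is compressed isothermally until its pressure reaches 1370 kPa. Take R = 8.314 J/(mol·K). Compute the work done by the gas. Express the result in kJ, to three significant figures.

W ≈ -10.8 kJ

Isothermal process: W = nRT ln(V₂/V₁) = nRT ln(P₁/P₂).
W = (3.79)(8.314)(313) × ln(457/1370)
  = 9863 × ln(0.3336) = 9863 × -1.098
W_by_gas = -10828 J.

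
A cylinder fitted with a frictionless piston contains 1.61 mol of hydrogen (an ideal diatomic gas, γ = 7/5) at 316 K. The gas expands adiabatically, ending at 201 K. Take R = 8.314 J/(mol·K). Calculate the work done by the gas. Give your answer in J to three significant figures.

W ≈ 3850 J

Adiabatic ⇒ Q = 0, so W_by = −ΔU = nCᵥ(T₁ − T₂).
Cᵥ = 5R/2 = 20.79 J/(mol·K).
W = (1.61)(20.79)(316 − 201) = 3848 J.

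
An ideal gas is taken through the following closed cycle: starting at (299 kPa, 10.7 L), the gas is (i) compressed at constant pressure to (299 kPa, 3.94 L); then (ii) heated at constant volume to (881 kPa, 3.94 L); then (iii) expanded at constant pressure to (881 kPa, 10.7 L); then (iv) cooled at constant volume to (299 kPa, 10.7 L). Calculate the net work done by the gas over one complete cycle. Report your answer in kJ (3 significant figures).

Constant-volume legs do no work.
W(i) = (299)(3.94 − 10.7) = -2021 J; W(iii) = (881)(10.7 − 3.94) = 5956 J.
W_net = -2021 + 5956 = 3934 J (the clockwise enclosed area).

W_net ≈ 3.93 kJ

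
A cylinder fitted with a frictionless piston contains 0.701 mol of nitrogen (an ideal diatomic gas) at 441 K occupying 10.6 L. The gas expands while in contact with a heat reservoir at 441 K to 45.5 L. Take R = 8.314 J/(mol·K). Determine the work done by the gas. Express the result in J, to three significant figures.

W ≈ 3740 J

Isothermal: W = nRT ln(V₂/V₁).
W = (0.701)(8.314)(441) × ln(45.5/10.6)
  = 2570 × 1.457
W_by_gas = 3744 J.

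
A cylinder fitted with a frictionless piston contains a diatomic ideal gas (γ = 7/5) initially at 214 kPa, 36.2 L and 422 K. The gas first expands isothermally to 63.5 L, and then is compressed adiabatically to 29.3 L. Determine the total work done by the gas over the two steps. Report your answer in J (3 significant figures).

W_total ≈ -2670 J

Step 1 (isothermal): W = P₁V₁ ln(V₂/V₁) = (7747) ln(63.5/36.2) = 4354 J.
After step 1: P = 122 kPa, V = 63.5 L, T = 422 K.
Step 2 (adiabatic): W = (P₁V₁ − P₂V₂)/(γ−1) = (7747 − 10556)/0.4 = -7022 J.
W_total = 4354 − 7022 = -2669 J.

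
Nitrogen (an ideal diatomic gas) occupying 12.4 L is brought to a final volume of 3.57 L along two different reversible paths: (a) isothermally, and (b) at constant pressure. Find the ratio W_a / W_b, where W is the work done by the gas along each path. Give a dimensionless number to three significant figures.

Path (a) isothermal: W = P₁V₁ ln(V₂/V₁) → W_a/(P₁V₁) = -1.245.
Path (b) isobaric: W = P₁(V₂ − V₁) → W_b/(P₁V₁) = -0.7121.
W_a / W_b = -1.245 / -0.7121 = 1.749.

W_a / W_b ≈ 1.75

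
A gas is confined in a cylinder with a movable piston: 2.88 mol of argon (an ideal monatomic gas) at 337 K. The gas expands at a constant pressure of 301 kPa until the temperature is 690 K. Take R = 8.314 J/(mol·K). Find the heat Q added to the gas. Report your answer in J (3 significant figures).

Isobaric: W = nRΔT = (2.88)(8.314)(353) = 8452 J.
ΔU = nCᵥΔT with Cᵥ = 3R/2: ΔU = (2.88)(12.47)(353) = 12679 J.
Q = ΔU + W = 12679 + 8452 = 21131 J.

Q ≈ 21100 J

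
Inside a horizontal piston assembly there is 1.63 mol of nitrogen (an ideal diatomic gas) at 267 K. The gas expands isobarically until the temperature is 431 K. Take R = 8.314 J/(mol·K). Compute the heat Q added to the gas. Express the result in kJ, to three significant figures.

Isobaric: W = nRΔT = (1.63)(8.314)(164) = 2222 J.
ΔU = nCᵥΔT with Cᵥ = 5R/2: ΔU = (1.63)(20.79)(164) = 5556 J.
Q = ΔU + W = 5556 + 2222 = 7779 J.

Q ≈ 7.78 kJ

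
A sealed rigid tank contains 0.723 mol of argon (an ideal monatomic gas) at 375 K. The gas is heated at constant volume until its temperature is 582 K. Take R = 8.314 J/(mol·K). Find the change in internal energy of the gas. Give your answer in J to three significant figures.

ΔU ≈ 1870 J

Constant volume ⇒ W = 0, so Q = ΔU = nCᵥΔT with Cᵥ = 3R/2 = 12.47 J/(mol·K).
ΔU = (0.723)(12.47)(582 − 375) = 1866 J.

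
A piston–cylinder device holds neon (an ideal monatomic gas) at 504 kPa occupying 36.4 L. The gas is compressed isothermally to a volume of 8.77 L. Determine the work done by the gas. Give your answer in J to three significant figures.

Isothermal: W = nRT ln(V₂/V₁) = P₁V₁ ln(V₂/V₁).
P₁V₁ = (504 kPa)(36.4 L) = 18346 J.
W = 18346 × ln(8.77/36.4) = 18346 × -1.423
W_by_gas = -26110 J.

W ≈ -26100 J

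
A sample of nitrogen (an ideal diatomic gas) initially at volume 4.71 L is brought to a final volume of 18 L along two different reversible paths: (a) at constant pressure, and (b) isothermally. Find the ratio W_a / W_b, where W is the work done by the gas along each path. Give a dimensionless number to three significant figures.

W_a / W_b ≈ 2.10

Path (a) isobaric: W = P₁(V₂ − V₁) → W_a/(P₁V₁) = 2.822.
Path (b) isothermal: W = P₁V₁ ln(V₂/V₁) → W_b/(P₁V₁) = 1.341.
W_a / W_b = 2.822 / 1.341 = 2.105.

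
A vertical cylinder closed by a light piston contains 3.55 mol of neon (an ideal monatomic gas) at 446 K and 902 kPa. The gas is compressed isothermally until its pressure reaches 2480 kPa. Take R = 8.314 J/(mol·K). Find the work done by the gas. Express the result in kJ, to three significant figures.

W ≈ -13.3 kJ

Isothermal process: W = nRT ln(V₂/V₁) = nRT ln(P₁/P₂).
W = (3.55)(8.314)(446) × ln(902/2480)
  = 13164 × ln(0.3637) = 13164 × -1.011
W_by_gas = -13314 J.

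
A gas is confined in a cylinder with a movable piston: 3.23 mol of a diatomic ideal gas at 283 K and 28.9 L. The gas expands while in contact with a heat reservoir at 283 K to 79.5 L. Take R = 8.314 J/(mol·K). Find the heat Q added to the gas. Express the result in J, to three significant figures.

Isothermal ⇒ ΔU = 0, so Q = W = nRT ln(V₂/V₁).
Q = (3.23)(8.314)(283) ln(79.5/28.9) = 7600 × 1.012 = 7690 J.

Q ≈ 7690 J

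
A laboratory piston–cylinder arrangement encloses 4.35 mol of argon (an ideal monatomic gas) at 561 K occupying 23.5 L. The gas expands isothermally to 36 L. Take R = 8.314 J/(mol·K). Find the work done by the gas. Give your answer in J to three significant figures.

W ≈ 8650 J

Isothermal: W = nRT ln(V₂/V₁).
W = (4.35)(8.314)(561) × ln(36/23.5)
  = 20289 × 0.4265
W_by_gas = 8654 J.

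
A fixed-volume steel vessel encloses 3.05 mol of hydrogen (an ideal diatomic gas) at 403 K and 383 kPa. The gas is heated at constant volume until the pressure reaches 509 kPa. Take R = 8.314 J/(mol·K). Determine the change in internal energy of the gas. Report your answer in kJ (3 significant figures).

ΔU ≈ 8.40 kJ

Constant volume ⇒ W = 0, so Q = ΔU = nCᵥΔT with Cᵥ = 5R/2 = 20.79 J/(mol·K).
At constant V, T₂/T₁ = P₂/P₁ ⇒ ΔT = T₁(P₂/P₁ − 1) = 403·(509/383 − 1) = 132.6 K.
ΔU = (3.05)(20.79)(132.6) = 8405 J.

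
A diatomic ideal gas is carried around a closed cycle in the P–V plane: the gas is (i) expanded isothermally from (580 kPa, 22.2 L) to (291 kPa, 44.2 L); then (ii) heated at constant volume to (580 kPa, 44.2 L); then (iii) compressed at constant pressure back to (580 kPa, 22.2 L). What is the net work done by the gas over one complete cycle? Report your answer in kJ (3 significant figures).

Leg (i): W = PᵢVᵢ ln(V_f/Vᵢ) = (12876) ln(44.2/22.2) = 8867 J.
Leg (ii): W = 0.
Leg (iii): W = PΔV = (580)(22.2 − 44.2) = -12760 J.
W_net = 8867 − 12760 = -3893 J.

W_net ≈ -3.89 kJ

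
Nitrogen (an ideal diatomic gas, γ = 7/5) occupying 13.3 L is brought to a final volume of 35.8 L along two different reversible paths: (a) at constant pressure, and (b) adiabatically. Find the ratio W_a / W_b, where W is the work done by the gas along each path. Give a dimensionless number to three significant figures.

Path (a) isobaric: W = P₁(V₂ − V₁) → W_a/(P₁V₁) = 1.692.
Path (b) adiabatic: W = P₁V₁(1 − (V₁/V₂)^(γ−1))/(γ−1) → W_b/(P₁V₁) = 0.8176.
W_a / W_b = 1.692 / 0.8176 = 2.069.

W_a / W_b ≈ 2.07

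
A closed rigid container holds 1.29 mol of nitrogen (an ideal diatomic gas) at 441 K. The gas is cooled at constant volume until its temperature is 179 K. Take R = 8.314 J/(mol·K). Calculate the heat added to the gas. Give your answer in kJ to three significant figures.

Constant volume ⇒ W = 0, so Q = ΔU = nCᵥΔT with Cᵥ = 5R/2 = 20.79 J/(mol·K).
ΔU = (1.29)(20.79)(179 − 441) = -7025 J.

Q ≈ -7.02 kJ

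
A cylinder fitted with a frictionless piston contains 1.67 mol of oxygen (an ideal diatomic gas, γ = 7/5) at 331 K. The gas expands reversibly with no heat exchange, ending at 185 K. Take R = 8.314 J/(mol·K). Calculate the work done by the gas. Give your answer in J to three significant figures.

W ≈ 5070 J

Adiabatic ⇒ Q = 0, so W_by = −ΔU = nCᵥ(T₁ − T₂).
Cᵥ = 5R/2 = 20.79 J/(mol·K).
W = (1.67)(20.79)(331 − 185) = 5068 J.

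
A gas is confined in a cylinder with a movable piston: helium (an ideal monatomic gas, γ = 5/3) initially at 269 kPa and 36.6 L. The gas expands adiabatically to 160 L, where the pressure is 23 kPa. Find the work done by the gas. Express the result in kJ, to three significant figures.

W ≈ 9.25 kJ

Adiabatic: W = (P₁V₁ − P₂V₂)/(γ − 1) with γ = 5/3.
P₁V₁ = 9845 J, P₂V₂ = 3680 J.
W = (9845 − 3680) / 0.6667 = 9248 J.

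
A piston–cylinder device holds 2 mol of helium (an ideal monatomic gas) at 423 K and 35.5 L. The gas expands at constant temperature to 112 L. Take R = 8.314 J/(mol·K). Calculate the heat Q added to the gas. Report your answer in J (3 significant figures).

Isothermal ⇒ ΔU = 0, so Q = W = nRT ln(V₂/V₁).
Q = (2)(8.314)(423) ln(112/35.5) = 7034 × 1.149 = 8081 J.

Q ≈ 8080 J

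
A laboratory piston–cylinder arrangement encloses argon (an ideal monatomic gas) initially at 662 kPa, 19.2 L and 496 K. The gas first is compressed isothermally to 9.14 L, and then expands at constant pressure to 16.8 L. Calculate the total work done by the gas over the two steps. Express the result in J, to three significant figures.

Step 1 (isothermal): W = P₁V₁ ln(V₂/V₁) = (12710) ln(9.14/19.2) = -9434 J.
After step 1: P = 1391 kPa, V = 9.14 L, T = 496 K.
Step 2 (isobaric): W = PΔV = (1391 kPa)(16.8 − 9.14 L) = 10652 J.
W_total = -9434 + 10652 = 1218 J.

W_total ≈ 1220 J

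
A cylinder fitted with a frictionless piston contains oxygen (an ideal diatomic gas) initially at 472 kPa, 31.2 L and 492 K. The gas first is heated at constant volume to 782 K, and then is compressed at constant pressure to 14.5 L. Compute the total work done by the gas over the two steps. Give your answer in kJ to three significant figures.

W_total ≈ -12.5 kJ

Step 1 (isochoric): W = 0 (constant volume).
After step 1: P = 750.2 kPa (V unchanged).
Step 2 (isobaric): W = PΔV = (750.2 kPa)(14.5 − 31.2 L) = -12529 J.
W_total = 0 − 12529 = -12529 J.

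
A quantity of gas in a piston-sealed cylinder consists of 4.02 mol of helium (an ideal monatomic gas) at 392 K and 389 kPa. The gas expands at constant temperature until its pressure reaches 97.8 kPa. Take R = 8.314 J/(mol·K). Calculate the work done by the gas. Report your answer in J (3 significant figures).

Isothermal process: W = nRT ln(V₂/V₁) = nRT ln(P₁/P₂).
W = (4.02)(8.314)(392) × ln(389/97.8)
  = 13102 × ln(3.978) = 13102 × 1.381
W_by_gas = 18089 J.

W ≈ 18100 J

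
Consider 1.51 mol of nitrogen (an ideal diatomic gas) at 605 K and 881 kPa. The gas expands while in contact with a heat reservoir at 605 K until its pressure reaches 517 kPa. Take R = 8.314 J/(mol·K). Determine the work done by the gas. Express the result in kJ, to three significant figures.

W ≈ 4.05 kJ

Isothermal process: W = nRT ln(V₂/V₁) = nRT ln(P₁/P₂).
W = (1.51)(8.314)(605) × ln(881/517)
  = 7595 × ln(1.704) = 7595 × 0.533
W_by_gas = 4048 J.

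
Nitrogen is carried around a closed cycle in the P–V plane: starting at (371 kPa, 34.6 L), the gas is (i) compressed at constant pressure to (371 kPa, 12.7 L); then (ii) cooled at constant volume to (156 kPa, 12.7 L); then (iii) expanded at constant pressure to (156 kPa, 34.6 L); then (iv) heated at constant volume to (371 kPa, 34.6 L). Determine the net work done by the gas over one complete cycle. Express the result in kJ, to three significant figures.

Constant-volume legs do no work.
W(i) = (371)(12.7 − 34.6) = -8125 J; W(iii) = (156)(34.6 − 12.7) = 3416 J.
W_net = -8125 + 3416 = -4708 J (the counter-clockwise enclosed area).

W_net ≈ -4.71 kJ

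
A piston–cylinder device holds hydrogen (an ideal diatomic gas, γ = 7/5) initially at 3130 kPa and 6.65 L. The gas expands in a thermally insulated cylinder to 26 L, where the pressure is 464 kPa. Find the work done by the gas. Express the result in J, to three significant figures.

W ≈ 21900 J

Adiabatic: W = (P₁V₁ − P₂V₂)/(γ − 1) with γ = 7/5.
P₁V₁ = 20814 J, P₂V₂ = 12064 J.
W = (20814 − 12064) / 0.4 = 21876 J.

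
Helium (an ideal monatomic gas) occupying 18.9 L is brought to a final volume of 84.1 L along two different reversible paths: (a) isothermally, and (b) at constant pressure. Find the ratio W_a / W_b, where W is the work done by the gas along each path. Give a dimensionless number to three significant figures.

Path (a) isothermal: W = P₁V₁ ln(V₂/V₁) → W_a/(P₁V₁) = 1.493.
Path (b) isobaric: W = P₁(V₂ − V₁) → W_b/(P₁V₁) = 3.45.
W_a / W_b = 1.493 / 3.45 = 0.4327.

W_a / W_b ≈ 0.433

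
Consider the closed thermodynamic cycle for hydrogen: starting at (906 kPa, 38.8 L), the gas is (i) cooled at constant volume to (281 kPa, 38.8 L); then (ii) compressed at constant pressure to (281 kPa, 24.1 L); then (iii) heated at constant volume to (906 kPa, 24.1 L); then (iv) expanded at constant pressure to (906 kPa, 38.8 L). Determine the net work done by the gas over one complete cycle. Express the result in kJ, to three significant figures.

W_net ≈ 9.19 kJ

Constant-volume legs do no work.
W(ii) = (281)(24.1 − 38.8) = -4131 J; W(iv) = (906)(38.8 − 24.1) = 13318 J.
W_net = -4131 + 13318 = 9187 J (the clockwise enclosed area).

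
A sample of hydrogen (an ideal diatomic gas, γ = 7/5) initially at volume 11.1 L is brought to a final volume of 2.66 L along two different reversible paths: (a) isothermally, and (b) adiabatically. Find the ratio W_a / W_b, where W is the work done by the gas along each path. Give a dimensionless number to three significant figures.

W_a / W_b ≈ 0.741

Path (a) isothermal: W = P₁V₁ ln(V₂/V₁) → W_a/(P₁V₁) = -1.429.
Path (b) adiabatic: W = P₁V₁(1 − (V₁/V₂)^(γ−1))/(γ−1) → W_b/(P₁V₁) = -1.927.
W_a / W_b = -1.429 / -1.927 = 0.7413.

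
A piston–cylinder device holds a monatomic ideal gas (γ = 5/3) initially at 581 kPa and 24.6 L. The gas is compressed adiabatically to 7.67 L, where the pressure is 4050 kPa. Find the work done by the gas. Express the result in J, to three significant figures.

W ≈ -25200 J

Adiabatic: W = (P₁V₁ − P₂V₂)/(γ − 1) with γ = 5/3.
P₁V₁ = 14293 J, P₂V₂ = 31064 J.
W = (14293 − 31064) / 0.6667 = -25156 J.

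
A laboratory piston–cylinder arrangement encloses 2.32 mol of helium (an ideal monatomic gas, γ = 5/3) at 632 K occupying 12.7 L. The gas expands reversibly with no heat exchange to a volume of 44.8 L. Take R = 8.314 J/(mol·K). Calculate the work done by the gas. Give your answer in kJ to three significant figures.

Adiabatic: TV^(γ−1) = const with γ = 5/3.
T₂ = T₁ (V₁/V₂)^(γ−1) = 632 × (12.7/44.8)^0.667 = 632 × 0.4315 = 272.7 K.
W_by = nCᵥ(T₁ − T₂) = (2.32)(12.47)(632 − 272.7) = 10395 J.

W ≈ 10.4 kJ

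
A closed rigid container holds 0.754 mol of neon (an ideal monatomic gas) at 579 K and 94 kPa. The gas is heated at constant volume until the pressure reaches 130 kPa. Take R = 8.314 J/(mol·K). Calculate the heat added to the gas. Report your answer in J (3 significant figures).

Q ≈ 2090 J

Constant volume ⇒ W = 0, so Q = ΔU = nCᵥΔT with Cᵥ = 3R/2 = 12.47 J/(mol·K).
At constant V, T₂/T₁ = P₂/P₁ ⇒ ΔT = T₁(P₂/P₁ − 1) = 579·(130/94 − 1) = 221.7 K.
ΔU = (0.754)(12.47)(221.7) = 2085 J.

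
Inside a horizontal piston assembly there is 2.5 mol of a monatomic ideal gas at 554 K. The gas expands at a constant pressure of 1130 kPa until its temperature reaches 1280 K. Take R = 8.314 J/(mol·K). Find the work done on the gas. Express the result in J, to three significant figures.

W ≈ -15100 J

Isobaric: W = P ΔV = nR ΔT.
W = (2.5)(8.314)(1280 − 554) = 15090 J.
Work on gas = −W_by = -15090 J.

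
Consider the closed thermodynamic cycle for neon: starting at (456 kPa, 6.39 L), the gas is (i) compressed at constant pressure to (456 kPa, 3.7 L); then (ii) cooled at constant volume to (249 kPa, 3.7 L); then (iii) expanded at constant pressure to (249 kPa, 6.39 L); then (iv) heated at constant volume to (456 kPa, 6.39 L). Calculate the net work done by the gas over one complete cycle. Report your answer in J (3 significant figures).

W_net ≈ -557 J

Constant-volume legs do no work.
W(i) = (456)(3.7 − 6.39) = -1227 J; W(iii) = (249)(6.39 − 3.7) = 669.8 J.
W_net = -1227 + 669.8 = -556.8 J (the counter-clockwise enclosed area).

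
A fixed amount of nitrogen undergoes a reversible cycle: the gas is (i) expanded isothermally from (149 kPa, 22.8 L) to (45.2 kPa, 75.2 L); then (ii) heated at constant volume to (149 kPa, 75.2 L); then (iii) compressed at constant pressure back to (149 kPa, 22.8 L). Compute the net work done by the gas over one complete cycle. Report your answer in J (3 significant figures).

W_net ≈ -3750 J

Leg (i): W = PᵢVᵢ ln(V_f/Vᵢ) = (3397) ln(75.2/22.8) = 4054 J.
Leg (ii): W = 0.
Leg (iii): W = PΔV = (149)(22.8 − 75.2) = -7808 J.
W_net = 4054 − 7808 = -3753 J.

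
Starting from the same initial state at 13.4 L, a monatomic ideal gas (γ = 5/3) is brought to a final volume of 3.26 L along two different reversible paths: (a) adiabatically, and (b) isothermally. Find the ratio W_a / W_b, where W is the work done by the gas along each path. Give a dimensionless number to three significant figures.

W_a / W_b ≈ 1.66

Path (a) adiabatic: W = P₁V₁(1 − (V₁/V₂)^(γ−1))/(γ−1) → W_a/(P₁V₁) = -2.349.
Path (b) isothermal: W = P₁V₁ ln(V₂/V₁) → W_b/(P₁V₁) = -1.414.
W_a / W_b = -2.349 / -1.414 = 1.662.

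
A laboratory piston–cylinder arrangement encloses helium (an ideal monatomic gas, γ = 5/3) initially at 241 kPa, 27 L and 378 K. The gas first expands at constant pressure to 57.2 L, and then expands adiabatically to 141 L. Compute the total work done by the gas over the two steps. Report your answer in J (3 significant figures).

W_total ≈ 16600 J

Step 1 (isobaric): W = PΔV = (241 kPa)(57.2 − 27 L) = 7278 J.
After step 1: P = 241 kPa, V = 57.2 L, T = 800.8 K.
Step 2 (adiabatic): W = (P₁V₁ − P₂V₂)/(γ−1) = (13785 − 7554)/0.667 = 9346 J.
W_total = 7278 + 9346 = 16624 J.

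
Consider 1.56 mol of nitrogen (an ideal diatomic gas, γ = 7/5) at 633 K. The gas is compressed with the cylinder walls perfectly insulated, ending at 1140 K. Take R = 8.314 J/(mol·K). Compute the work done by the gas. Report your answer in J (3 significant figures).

W ≈ -16400 J

Adiabatic ⇒ Q = 0, so W_by = −ΔU = nCᵥ(T₁ − T₂).
Cᵥ = 5R/2 = 20.79 J/(mol·K).
W = (1.56)(20.79)(633 − 1140) = -16439 J.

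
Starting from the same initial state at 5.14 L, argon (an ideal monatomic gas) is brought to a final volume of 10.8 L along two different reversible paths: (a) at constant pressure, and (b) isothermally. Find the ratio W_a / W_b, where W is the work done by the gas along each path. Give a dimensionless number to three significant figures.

Path (a) isobaric: W = P₁(V₂ − V₁) → W_a/(P₁V₁) = 1.101.
Path (b) isothermal: W = P₁V₁ ln(V₂/V₁) → W_b/(P₁V₁) = 0.7425.
W_a / W_b = 1.101 / 0.7425 = 1.483.

W_a / W_b ≈ 1.48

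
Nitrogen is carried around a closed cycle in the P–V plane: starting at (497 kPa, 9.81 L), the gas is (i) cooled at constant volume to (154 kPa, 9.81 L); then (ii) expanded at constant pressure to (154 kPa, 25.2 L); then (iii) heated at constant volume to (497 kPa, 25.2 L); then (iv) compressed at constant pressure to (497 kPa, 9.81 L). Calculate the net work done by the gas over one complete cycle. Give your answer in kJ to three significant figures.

W_net ≈ -5.28 kJ

Constant-volume legs do no work.
W(ii) = (154)(25.2 − 9.81) = 2370 J; W(iv) = (497)(9.81 − 25.2) = -7649 J.
W_net = 2370 − 7649 = -5279 J (the counter-clockwise enclosed area).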